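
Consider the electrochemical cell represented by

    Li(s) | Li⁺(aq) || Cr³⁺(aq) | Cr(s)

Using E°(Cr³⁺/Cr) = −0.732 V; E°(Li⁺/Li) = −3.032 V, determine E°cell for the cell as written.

+2.300 V

By convention the left-hand electrode in cell notation is the anode (oxidation) and the right-hand electrode is the cathode (reduction).
E°cell = E°(right) − E°(left) = −0.732 − (−3.032) = +2.300 V.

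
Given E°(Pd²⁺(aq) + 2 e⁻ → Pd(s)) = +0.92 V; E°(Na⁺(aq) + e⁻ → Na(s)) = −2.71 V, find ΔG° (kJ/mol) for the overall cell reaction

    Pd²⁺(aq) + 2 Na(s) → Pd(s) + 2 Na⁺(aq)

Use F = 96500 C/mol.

−701 kJ/mol

In the reaction as written Pd²⁺(aq) is reduced, so the Pd²⁺/Pd couple is the cathode and Na⁺/Na is the anode.
E°cell = +0.92 − (−2.71) = +3.63 V; balancing electrons gives n = 2.
ΔG° = −nFE°cell = −(2)(96500)(+3.63) J/mol = −701 kJ/mol.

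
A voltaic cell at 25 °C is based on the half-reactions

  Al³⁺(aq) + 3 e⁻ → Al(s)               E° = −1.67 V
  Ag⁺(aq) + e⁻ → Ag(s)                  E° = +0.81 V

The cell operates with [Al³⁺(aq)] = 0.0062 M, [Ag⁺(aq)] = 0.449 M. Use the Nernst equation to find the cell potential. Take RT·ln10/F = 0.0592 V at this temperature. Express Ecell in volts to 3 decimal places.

The Ag⁺/Ag couple has the more positive E°, so it is the cathode; Al³⁺/Al is the anode.
The standard potential is +0.81 − (−1.67) = +2.48 V and the balanced reaction transfers n = 3 electrons.
For the overall reaction 3 Ag⁺(aq) + Al(s) → 3 Ag(s) + Al³⁺(aq), Q = [Al³⁺(aq)] / [Ag⁺(aq)]^3 = 0.0685, giving log Q = −1.164.
Applying E = E° − (RT ln10/nF)·log Q gives +2.48 − (0.0592/3)(−1.164) = +2.503 V.

+2.503 V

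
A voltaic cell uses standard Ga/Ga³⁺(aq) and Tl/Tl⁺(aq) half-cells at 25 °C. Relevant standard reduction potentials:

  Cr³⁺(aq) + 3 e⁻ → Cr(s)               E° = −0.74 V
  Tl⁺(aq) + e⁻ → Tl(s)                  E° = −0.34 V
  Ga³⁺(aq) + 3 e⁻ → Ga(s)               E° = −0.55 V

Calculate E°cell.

The Tl⁺/Tl couple has the higher E°, so Tl ion is reduced (cathode) and Ga is oxidized (anode).
E°cell = E°(cathode) − E°(anode) = −0.34 − (−0.55) = +0.21 V.

+0.21 V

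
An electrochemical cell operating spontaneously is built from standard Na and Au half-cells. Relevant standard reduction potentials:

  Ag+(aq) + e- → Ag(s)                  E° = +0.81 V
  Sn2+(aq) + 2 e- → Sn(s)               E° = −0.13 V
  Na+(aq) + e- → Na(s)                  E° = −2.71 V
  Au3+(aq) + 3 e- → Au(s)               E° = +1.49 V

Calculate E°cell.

+4.20 V

Of the two couples in this cell, the one with the more positive reduction potential is reduced at the cathode: here that is Au³⁺/Au (+1.49 V); Na⁺/Na (−2.71 V) is the anode.
E°cell = E°(cathode) − E°(anode) = +1.49 − (−2.71) = +4.20 V.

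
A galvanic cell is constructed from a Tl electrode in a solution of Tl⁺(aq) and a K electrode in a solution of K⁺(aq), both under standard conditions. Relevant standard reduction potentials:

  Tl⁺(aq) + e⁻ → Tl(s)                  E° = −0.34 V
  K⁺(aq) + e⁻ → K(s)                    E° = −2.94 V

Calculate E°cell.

+2.60 V

The Tl⁺/Tl couple has the higher E°, so Tl ion is reduced (cathode) and K is oxidized (anode).
E°cell = E°(cathode) − E°(anode) = −0.34 − (−2.94) = +2.60 V.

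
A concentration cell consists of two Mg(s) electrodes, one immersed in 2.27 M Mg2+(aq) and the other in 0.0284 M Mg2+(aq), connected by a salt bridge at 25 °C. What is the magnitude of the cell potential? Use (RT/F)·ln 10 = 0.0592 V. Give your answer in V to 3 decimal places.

0.056 V

For a concentration cell E°cell = 0, since both electrodes use the same couple.
The compartment with the higher Mg2+(aq) concentration (2.27 M) acts as the cathode; ions are reduced there and produced at the dilute (0.0284 M) anode.
With n = 2, Ecell = −(0.0592/2)·log([dilute]/[conc]) = −(0.0592/2)·log(0.0284/2.27) = +0.056 V.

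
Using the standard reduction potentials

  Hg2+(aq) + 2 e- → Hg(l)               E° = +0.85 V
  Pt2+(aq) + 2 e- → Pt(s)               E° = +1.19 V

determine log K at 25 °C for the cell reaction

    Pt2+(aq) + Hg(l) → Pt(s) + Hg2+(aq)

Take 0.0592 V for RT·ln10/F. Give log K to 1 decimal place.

log K = 11.5

The Pt²⁺/Pt couple is reduced (cathode); E°cell = +1.19 − (+0.85) = +0.34 V with n = 2.
At equilibrium E = 0, so log K = nE°cell / 0.0592 = (2)(+0.34) / 0.0592 = 11.5.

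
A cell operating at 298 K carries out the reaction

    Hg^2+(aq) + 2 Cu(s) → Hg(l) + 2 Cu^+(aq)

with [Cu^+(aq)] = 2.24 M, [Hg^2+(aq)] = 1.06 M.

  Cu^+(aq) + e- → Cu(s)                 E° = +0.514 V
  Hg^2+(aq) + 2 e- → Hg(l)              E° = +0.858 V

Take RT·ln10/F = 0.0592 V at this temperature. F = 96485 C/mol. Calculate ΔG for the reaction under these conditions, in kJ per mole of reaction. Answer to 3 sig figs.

−62.5 kJ/mol

With Hg²⁺/Hg reduced at the cathode, E°cell = +0.858 − (+0.514) = +0.344 V and n = 2.
Q = [Cu^+(aq)]^2 / [Hg^2+(aq)] = 4.73, so log Q = 0.675 and E = +0.344 − (0.0592/2)(0.675) = +0.3240 V.
Finally ΔG = −nFE = −(2)(96485 C/mol)(+0.3240 V) = −62.5 kJ/mol.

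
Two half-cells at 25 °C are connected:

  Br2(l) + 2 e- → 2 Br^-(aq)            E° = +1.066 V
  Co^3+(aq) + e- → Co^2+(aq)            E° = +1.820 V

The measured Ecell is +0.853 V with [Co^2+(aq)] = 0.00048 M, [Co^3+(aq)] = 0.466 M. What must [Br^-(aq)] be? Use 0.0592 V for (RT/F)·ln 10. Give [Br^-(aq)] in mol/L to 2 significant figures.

With Co³⁺/Co²⁺ at the cathode and Br₂/Br⁻ at the anode, E°cell = +1.820 − (+1.066) = +0.754 V (n = 2).
Rearranging E = E° − (0.0592/n)·log Q gives log Q = 2(+0.754 − (+0.853))/0.0592 = −3.345.
For 2 Co^3+(aq) + 2 Br^-(aq) → 2 Co^2+(aq) + Br2(l), the reaction quotient is Q = [Co^2+(aq)]^2 / ([Co^3+(aq)]^2·[Br^-(aq)]^2).
Solving for the unknown gives log [Br^-(aq)] = −1.315, so [Br^-(aq)] ≈ 0.048 M.

0.048 M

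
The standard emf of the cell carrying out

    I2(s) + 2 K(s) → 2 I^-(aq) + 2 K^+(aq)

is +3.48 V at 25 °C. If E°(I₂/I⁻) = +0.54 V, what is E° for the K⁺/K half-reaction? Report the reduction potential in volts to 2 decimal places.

−2.94 V

In the reaction as written the I₂/I⁻ couple is reduced (cathode) and K⁺/K is oxidized (anode), so E°cell = E°(I₂/I⁻) − E°(K⁺/K).
E°(K⁺/K) = E°(cathode) − E°cell = +0.54 − (+3.48) = −2.94 V.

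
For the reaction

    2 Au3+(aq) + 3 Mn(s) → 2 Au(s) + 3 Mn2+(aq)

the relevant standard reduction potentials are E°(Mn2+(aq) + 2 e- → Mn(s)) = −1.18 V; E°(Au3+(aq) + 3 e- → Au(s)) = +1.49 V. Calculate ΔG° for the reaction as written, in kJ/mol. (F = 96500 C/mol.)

In the reaction as written Au3+(aq) is reduced, so the Au³⁺/Au couple is the cathode and Mn²⁺/Mn is the anode.
E°cell = +1.49 − (−1.18) = +2.67 V; balancing electrons gives n = 6.
ΔG° = −nFE°cell = −(6)(96500)(+2.67) J/mol = −1546 kJ/mol.

−1546 kJ/mol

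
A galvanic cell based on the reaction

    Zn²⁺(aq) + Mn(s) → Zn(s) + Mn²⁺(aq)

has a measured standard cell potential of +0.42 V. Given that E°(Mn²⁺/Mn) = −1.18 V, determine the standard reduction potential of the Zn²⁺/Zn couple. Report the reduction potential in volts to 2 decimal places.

−0.76 V

In the reaction as written the Zn²⁺/Zn couple is reduced (cathode) and Mn²⁺/Mn is oxidized (anode), so E°cell = E°(Zn²⁺/Zn) − E°(Mn²⁺/Mn).
E°(Zn²⁺/Zn) = E°cell + E°(anode) = +0.42 + (−1.18) = −0.76 V.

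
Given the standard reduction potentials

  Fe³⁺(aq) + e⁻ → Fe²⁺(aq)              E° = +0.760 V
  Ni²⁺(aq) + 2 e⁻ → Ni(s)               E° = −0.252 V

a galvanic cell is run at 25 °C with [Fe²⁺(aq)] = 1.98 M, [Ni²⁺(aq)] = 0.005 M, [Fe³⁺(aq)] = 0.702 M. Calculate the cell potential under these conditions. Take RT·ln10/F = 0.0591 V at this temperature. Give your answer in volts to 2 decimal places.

Fe³⁺/Fe²⁺ is reduced (cathode, E° = +0.760 V) and Ni²⁺/Ni is oxidized (anode).
The standard potential is +0.760 − (−0.252) = +1.012 V and the balanced reaction transfers n = 2 electrons.
The balanced reaction is 2 Fe³⁺(aq) + Ni(s) → 2 Fe²⁺(aq) + Ni²⁺(aq), so Q = ([Fe²⁺(aq)]^2·[Ni²⁺(aq)]) / [Fe³⁺(aq)]^2 = 0.0398 and log Q = −1.400.
E = E° − (0.0591/n)·log Q = +1.012 − (0.0591/2)(−1.400) = +1.05 V.

+1.05 V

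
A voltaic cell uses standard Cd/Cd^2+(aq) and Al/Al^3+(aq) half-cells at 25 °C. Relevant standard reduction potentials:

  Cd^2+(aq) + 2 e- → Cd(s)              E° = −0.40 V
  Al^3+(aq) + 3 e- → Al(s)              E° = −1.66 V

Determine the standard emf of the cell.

+1.26 V

Of the two couples in this cell, the one with the more positive reduction potential is reduced at the cathode: here that is Cd²⁺/Cd (−0.40 V); Al³⁺/Al (−1.66 V) is the anode.
E°cell = E°(cathode) − E°(anode) = −0.40 − (−1.66) = +1.26 V.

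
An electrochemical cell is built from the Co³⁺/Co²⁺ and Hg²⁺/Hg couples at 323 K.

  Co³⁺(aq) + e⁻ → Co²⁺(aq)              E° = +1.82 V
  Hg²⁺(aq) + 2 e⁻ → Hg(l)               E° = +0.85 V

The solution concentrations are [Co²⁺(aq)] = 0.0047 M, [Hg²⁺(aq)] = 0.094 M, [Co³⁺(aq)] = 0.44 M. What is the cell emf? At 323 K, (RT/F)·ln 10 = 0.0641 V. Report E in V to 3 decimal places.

Co³⁺/Co²⁺ is reduced (cathode, E° = +1.82 V) and Hg²⁺/Hg is oxidized (anode).
E°cell = E°cat − E°an = +1.82 − (+0.85) = +0.97 V; n = 2.
The balanced reaction is 2 Co³⁺(aq) + Hg(l) → 2 Co²⁺(aq) + Hg²⁺(aq), so Q = ([Co²⁺(aq)]^2·[Hg²⁺(aq)]) / [Co³⁺(aq)]^2 = 1.07×10^−5 and log Q = −4.970.
E = E° − (0.0641/n)·log Q = +0.97 − (0.0641/2)(−4.970) = +1.129 V.

+1.129 V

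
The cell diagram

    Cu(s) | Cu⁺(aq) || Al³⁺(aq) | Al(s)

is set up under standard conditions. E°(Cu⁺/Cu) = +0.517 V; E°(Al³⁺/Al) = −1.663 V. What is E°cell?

−2.180 V

By convention the left-hand electrode in cell notation is the anode (oxidation) and the right-hand electrode is the cathode (reduction).
E°cell = E°(right) − E°(left) = −1.663 − (+0.517) = −2.180 V.
The negative sign shows that, as written, the cell would require an external voltage to drive the reaction.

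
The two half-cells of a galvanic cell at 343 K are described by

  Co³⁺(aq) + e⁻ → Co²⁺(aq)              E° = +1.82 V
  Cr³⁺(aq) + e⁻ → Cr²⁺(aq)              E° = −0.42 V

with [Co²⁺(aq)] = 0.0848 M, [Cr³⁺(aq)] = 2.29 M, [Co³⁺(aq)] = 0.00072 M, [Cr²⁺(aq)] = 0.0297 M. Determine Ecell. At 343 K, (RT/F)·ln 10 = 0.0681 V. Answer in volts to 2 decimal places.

The Co³⁺/Co²⁺ couple has the more positive E°, so it is the cathode; Cr³⁺/Cr²⁺ is the anode.
E°cell = +1.82 − (−0.42) = +2.24 V, with n = 1 electron transferred.
Balancing gives Co³⁺(aq) + Cr²⁺(aq) → Co²⁺(aq) + Cr³⁺(aq); hence Q = ([Co²⁺(aq)]·[Cr³⁺(aq)]) / ([Co³⁺(aq)]·[Cr²⁺(aq)]) = 9.08×10^3 (log Q = 3.958).
E = E° − (0.0681/n)·log Q = +2.24 − (0.0681/1)(3.958) = +1.97 V.

+1.97 V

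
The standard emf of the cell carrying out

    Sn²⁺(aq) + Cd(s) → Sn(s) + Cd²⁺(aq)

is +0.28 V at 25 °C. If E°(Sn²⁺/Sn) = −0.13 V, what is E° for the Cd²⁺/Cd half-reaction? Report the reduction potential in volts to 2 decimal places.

−0.41 V

In the reaction as written the Sn²⁺/Sn couple is reduced (cathode) and Cd²⁺/Cd is oxidized (anode), so E°cell = E°(Sn²⁺/Sn) − E°(Cd²⁺/Cd).
E°(Cd²⁺/Cd) = E°(cathode) − E°cell = −0.13 − (+0.28) = −0.41 V.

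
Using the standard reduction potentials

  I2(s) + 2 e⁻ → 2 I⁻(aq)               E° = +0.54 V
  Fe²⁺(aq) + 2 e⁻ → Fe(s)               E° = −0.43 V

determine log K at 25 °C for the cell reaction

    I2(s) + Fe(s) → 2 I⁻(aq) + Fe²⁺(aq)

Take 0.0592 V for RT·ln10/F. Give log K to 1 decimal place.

log K = 32.8

The I₂/I⁻ couple is reduced (cathode); E°cell = +0.54 − (−0.43) = +0.97 V with n = 2.
At equilibrium E = 0, so log K = nE°cell / 0.0592 = (2)(+0.97) / 0.0592 = 32.8.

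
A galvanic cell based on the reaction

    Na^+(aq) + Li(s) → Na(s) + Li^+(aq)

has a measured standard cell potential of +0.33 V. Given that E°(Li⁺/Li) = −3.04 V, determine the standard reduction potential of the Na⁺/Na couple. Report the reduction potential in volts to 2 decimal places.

In the reaction as written the Na⁺/Na couple is reduced (cathode) and Li⁺/Li is oxidized (anode), so E°cell = E°(Na⁺/Na) − E°(Li⁺/Li).
E°(Na⁺/Na) = E°cell + E°(anode) = +0.33 + (−3.04) = −2.71 V.

−2.71 V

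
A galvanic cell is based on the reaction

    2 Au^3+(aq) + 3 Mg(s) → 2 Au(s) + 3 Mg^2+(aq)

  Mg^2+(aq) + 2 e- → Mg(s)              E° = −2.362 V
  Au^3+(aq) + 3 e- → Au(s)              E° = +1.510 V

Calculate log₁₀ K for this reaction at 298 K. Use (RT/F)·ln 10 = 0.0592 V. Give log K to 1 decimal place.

log K = 392.4

The Au³⁺/Au couple is reduced (cathode); E°cell = +1.510 − (−2.362) = +3.872 V with n = 6.
At equilibrium E = 0, so log K = nE°cell / 0.0592 = (6)(+3.872) / 0.0592 = 392.4.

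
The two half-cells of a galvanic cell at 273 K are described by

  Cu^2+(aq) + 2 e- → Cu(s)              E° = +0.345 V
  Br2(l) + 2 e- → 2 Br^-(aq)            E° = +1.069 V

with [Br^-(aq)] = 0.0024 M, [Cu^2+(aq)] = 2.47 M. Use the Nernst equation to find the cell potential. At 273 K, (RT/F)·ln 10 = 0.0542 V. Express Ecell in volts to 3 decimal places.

Br₂/Br⁻ is reduced (cathode, E° = +1.069 V) and Cu²⁺/Cu is oxidized (anode).
The standard potential is +1.069 − (+0.345) = +0.724 V and the balanced reaction transfers n = 2 electrons.
The balanced reaction is Br2(l) + Cu(s) → 2 Br^-(aq) + Cu^2+(aq), so Q = [Br^-(aq)]^2·[Cu^2+(aq)] = 1.42×10^−5 and log Q = −4.847.
Applying E = E° − (RT ln10/nF)·log Q gives +0.724 − (0.0542/2)(−4.847) = +0.855 V.

+0.855 V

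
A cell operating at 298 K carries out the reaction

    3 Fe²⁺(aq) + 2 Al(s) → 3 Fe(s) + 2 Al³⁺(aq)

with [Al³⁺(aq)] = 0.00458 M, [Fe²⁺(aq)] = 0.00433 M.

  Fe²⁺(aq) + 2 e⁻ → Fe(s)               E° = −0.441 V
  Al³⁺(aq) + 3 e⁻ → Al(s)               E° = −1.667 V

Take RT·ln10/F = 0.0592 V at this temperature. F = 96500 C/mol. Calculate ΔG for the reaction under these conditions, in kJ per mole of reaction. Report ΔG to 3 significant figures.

The standard cell potential is −0.441 − (−1.667) = +1.226 V, with n = 6 electrons in the balanced equation.
The reaction quotient is [Al³⁺(aq)]^2 / [Fe²⁺(aq)]^3 = 258; by Nernst, E = +1.226 − (0.0592/6)(2.412) = +1.2022 V.
Then ΔG = −nFE = −6 × 96500 × +1.2022 J/mol = −696 kJ/mol.

−696 kJ/mol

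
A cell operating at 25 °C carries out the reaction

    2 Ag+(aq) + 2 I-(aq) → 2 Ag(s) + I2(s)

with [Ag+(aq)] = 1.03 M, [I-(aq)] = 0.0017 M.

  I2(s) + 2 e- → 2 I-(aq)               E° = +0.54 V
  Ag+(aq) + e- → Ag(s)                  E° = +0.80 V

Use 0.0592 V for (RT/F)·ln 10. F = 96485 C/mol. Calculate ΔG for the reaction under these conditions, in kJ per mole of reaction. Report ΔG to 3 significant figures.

−18.7 kJ/mol

With Ag⁺/Ag reduced at the cathode, E°cell = +0.80 − (+0.54) = +0.26 V and n = 2.
The reaction quotient is 1 / ([Ag+(aq)]^2·[I-(aq)]^2) = 3.26×10^5; by Nernst, E = +0.26 − (0.0592/2)(5.513) = +0.0968 V.
ΔG = −nFE = −(2)(96485)(+0.0968) J/mol = −18.7 kJ/mol.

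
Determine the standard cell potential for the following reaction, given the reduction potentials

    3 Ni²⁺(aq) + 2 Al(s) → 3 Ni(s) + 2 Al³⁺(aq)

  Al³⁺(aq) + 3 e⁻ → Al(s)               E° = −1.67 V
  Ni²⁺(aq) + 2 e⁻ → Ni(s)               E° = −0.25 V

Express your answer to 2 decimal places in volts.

Ni²⁺(aq) gains electrons, so the Ni²⁺/Ni couple is the cathode; the Al³⁺/Al couple is the anode.
E°cell = E°(cathode) − E°(anode) = −0.25 − (−1.67) = +1.42 V.
The positive value indicates the reaction is spontaneous as written.

+1.42 V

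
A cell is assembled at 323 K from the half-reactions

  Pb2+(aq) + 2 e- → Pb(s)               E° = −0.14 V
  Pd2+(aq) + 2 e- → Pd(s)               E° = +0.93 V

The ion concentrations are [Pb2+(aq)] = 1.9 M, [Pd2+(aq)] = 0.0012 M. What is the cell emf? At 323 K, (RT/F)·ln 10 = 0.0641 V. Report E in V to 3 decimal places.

The Pd²⁺/Pd couple has the more positive E°, so it is the cathode; Pb²⁺/Pb is the anode.
E°cell = E°cat − E°an = +0.93 − (−0.14) = +1.07 V; n = 2.
For the overall reaction Pd2+(aq) + Pb(s) → Pd(s) + Pb2+(aq), Q = [Pb2+(aq)] / [Pd2+(aq)] = 1.58×10^3, giving log Q = 3.200.
By the Nernst equation, E = +1.07 − (0.0641/2)·(3.200) = +0.967 V.

+0.967 V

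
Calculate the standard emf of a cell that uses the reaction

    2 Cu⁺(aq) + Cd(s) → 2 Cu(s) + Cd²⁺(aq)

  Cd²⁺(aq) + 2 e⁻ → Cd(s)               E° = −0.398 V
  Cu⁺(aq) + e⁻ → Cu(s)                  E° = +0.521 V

Cu⁺(aq) gains electrons, so the Cu⁺/Cu couple is the cathode; the Cd²⁺/Cd couple is the anode.
E°cell = E°(cathode) − E°(anode) = +0.521 − (−0.398) = +0.919 V.

+0.919 V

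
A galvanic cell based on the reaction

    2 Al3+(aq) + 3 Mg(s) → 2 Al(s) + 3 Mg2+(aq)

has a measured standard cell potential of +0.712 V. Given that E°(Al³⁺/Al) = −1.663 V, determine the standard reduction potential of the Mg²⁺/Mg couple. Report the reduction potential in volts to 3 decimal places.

−2.375 V

In the reaction as written the Al³⁺/Al couple is reduced (cathode) and Mg²⁺/Mg is oxidized (anode), so E°cell = E°(Al³⁺/Al) − E°(Mg²⁺/Mg).
E°(Mg²⁺/Mg) = E°(cathode) − E°cell = −1.663 − (+0.712) = −2.375 V.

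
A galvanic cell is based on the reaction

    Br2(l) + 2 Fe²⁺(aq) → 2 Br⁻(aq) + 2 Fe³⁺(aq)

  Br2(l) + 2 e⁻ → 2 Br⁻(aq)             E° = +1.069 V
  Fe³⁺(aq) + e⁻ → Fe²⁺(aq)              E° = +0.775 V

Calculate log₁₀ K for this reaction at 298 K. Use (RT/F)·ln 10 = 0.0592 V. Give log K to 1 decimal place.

The Br₂/Br⁻ couple is reduced (cathode); E°cell = +1.069 − (+0.775) = +0.294 V with n = 2.
At equilibrium E = 0, so log K = nE°cell / 0.0592 = (2)(+0.294) / 0.0592 = 9.9.

log K = 9.9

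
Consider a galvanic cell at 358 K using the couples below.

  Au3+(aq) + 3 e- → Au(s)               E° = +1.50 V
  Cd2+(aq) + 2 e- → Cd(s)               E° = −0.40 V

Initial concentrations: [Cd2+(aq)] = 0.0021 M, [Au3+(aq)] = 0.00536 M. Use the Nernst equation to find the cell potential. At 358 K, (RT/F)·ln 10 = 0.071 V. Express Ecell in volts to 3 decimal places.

+1.941 V

Since E°(Au³⁺/Au) > E°(Cd²⁺/Cd), Au³⁺/Au serves as the cathode.
E°cell = +1.50 − (−0.40) = +1.90 V, with n = 6 electrons transferred.
The balanced reaction is 2 Au3+(aq) + 3 Cd(s) → 2 Au(s) + 3 Cd2+(aq), so Q = [Cd2+(aq)]^3 / [Au3+(aq)]^2 = 0.000322 and log Q = −3.492.
Applying E = E° − (RT ln10/nF)·log Q gives +1.90 − (0.071/6)(−3.492) = +1.941 V.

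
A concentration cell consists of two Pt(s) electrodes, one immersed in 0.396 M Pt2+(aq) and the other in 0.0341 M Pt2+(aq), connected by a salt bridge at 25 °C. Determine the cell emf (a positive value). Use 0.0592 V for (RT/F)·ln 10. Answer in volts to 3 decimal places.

For a concentration cell E°cell = 0, since both electrodes use the same couple.
The compartment with the higher Pt2+(aq) concentration (0.396 M) acts as the cathode; ions are reduced there and produced at the dilute (0.0341 M) anode.
With n = 2, Ecell = −(0.0592/2)·log([dilute]/[conc]) = −(0.0592/2)·log(0.0341/0.396) = +0.032 V.

0.032 V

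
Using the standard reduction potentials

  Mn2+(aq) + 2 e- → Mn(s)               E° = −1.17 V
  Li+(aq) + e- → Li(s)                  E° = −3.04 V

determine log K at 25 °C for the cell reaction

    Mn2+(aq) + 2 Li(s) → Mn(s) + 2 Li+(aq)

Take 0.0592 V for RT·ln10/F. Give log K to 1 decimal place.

The Mn²⁺/Mn couple is reduced (cathode); E°cell = −1.17 − (−3.04) = +1.87 V with n = 2.
At equilibrium E = 0, so log K = nE°cell / 0.0592 = (2)(+1.87) / 0.0592 = 63.2.

log K = 63.2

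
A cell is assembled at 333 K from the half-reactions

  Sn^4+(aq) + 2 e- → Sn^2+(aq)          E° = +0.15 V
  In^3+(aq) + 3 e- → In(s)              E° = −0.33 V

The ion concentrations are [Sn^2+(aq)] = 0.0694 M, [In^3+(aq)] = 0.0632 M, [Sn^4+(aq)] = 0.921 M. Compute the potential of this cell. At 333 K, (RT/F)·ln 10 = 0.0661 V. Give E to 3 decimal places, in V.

+0.544 V

Since E°(Sn⁴⁺/Sn²⁺) > E°(In³⁺/In), Sn⁴⁺/Sn²⁺ serves as the cathode.
The standard potential is +0.15 − (−0.33) = +0.48 V and the balanced reaction transfers n = 6 electrons.
Balancing gives 3 Sn^4+(aq) + 2 In(s) → 3 Sn^2+(aq) + 2 In^3+(aq); hence Q = ([Sn^2+(aq)]^3·[In^3+(aq)]^2) / [Sn^4+(aq)]^3 = 1.71×10^−6 (log Q = −5.767).
Applying E = E° − (RT ln10/nF)·log Q gives +0.48 − (0.0661/6)(−5.767) = +0.544 V.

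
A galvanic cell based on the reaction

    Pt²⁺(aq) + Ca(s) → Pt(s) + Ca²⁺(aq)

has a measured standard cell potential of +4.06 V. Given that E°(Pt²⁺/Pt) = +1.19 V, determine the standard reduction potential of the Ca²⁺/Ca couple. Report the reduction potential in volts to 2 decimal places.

In the reaction as written the Pt²⁺/Pt couple is reduced (cathode) and Ca²⁺/Ca is oxidized (anode), so E°cell = E°(Pt²⁺/Pt) − E°(Ca²⁺/Ca).
E°(Ca²⁺/Ca) = E°(cathode) − E°cell = +1.19 − (+4.06) = −2.87 V.

−2.87 V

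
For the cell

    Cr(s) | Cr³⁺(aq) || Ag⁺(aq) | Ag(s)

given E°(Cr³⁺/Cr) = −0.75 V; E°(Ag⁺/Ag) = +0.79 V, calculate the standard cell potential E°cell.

By convention the left-hand electrode in cell notation is the anode (oxidation) and the right-hand electrode is the cathode (reduction).
E°cell = E°(right) − E°(left) = +0.79 − (−0.75) = +1.54 V.

+1.54 V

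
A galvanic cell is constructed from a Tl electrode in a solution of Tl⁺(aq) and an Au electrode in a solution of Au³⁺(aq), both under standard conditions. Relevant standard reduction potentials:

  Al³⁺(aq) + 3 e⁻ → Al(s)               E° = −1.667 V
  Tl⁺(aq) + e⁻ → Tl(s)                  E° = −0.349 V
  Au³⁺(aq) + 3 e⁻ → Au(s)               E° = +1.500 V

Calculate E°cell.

+1.849 V

Of the two couples in this cell, the one with the more positive reduction potential is reduced at the cathode: here that is Au³⁺/Au (+1.500 V); Tl⁺/Tl (−0.349 V) is the anode.
E°cell = E°(cathode) − E°(anode) = +1.500 − (−0.349) = +1.849 V.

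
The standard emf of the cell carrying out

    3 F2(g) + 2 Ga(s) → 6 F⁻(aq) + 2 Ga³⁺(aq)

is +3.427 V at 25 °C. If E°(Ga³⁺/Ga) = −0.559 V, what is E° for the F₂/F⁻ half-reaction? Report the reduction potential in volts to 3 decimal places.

In the reaction as written the F₂/F⁻ couple is reduced (cathode) and Ga³⁺/Ga is oxidized (anode), so E°cell = E°(F₂/F⁻) − E°(Ga³⁺/Ga).
E°(F₂/F⁻) = E°cell + E°(anode) = +3.427 + (−0.559) = +2.868 V.

+2.868 V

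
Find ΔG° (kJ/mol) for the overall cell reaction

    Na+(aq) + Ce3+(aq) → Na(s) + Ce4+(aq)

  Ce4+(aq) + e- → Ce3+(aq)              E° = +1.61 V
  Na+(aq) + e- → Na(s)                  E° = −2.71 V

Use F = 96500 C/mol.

In the reaction as written Na+(aq) is reduced, so the Na⁺/Na couple is the cathode and Ce⁴⁺/Ce³⁺ is the anode.
E°cell = −2.71 − (+1.61) = −4.32 V; balancing electrons gives n = 1.
ΔG° = −nFE°cell = −(1)(96500)(−4.32) J/mol = +417 kJ/mol.

+417 kJ/mol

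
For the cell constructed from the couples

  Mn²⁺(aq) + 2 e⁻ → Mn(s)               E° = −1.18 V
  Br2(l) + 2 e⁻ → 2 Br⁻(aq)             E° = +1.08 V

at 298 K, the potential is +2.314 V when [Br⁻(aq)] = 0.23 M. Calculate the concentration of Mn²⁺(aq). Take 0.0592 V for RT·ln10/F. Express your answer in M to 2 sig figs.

The Br₂/Br⁻ couple has the larger reduction potential, so it is the cathode: E°cell = +1.08 − (−1.18) = +2.26 V and n = 2.
Rearranging E = E° − (0.0592/n)·log Q gives log Q = 2(+2.26 − (+2.314))/0.0592 = −1.824.
The balanced reaction is Br2(l) + Mn(s) → 2 Br⁻(aq) + Mn²⁺(aq), so Q = [Br⁻(aq)]^2·[Mn²⁺(aq)].
Solving for the unknown gives log [Mn²⁺(aq)] = −0.547, so [Mn²⁺(aq)] ≈ 0.28 M.

0.28 M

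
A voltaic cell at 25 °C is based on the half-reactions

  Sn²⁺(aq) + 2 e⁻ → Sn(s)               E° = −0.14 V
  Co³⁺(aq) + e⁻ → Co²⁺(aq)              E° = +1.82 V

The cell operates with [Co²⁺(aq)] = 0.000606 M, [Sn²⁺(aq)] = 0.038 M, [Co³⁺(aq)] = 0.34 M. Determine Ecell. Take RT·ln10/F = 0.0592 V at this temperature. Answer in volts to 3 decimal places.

+2.165 V

The Co³⁺/Co²⁺ couple has the more positive E°, so it is the cathode; Sn²⁺/Sn is the anode.
E°cell = E°cat − E°an = +1.82 − (−0.14) = +1.96 V; n = 2.
For the overall reaction 2 Co³⁺(aq) + Sn(s) → 2 Co²⁺(aq) + Sn²⁺(aq), Q = ([Co²⁺(aq)]^2·[Sn²⁺(aq)]) / [Co³⁺(aq)]^2 = 1.21×10^−7, giving log Q = −6.918.
By the Nernst equation, E = +1.96 − (0.0592/2)·(−6.918) = +2.165 V.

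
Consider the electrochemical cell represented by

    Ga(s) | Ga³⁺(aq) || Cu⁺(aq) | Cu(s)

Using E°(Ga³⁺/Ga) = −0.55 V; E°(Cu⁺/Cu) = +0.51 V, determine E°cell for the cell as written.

By convention the left-hand electrode in cell notation is the anode (oxidation) and the right-hand electrode is the cathode (reduction).
E°cell = E°(right) − E°(left) = +0.51 − (−0.55) = +1.06 V.

+1.06 V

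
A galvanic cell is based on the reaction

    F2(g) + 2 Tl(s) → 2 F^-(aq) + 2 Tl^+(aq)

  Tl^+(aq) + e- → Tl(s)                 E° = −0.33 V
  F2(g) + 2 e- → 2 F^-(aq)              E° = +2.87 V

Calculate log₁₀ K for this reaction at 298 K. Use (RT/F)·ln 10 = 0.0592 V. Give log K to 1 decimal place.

log K = 108.1

The F₂/F⁻ couple is reduced (cathode); E°cell = +2.87 − (−0.33) = +3.20 V with n = 2.
At equilibrium E = 0, so log K = nE°cell / 0.0592 = (2)(+3.20) / 0.0592 = 108.1.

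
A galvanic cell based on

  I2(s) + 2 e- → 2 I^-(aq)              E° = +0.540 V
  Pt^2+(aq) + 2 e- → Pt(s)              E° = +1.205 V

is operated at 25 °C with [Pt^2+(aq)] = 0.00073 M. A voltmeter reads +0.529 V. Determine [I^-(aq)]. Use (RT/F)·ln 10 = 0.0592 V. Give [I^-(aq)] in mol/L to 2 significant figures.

0.19 M

Pt²⁺/Pt is the cathode (higher E°); E°cell = +1.205 − (+0.540) = +0.665 V with n = 2.
From the Nernst equation, log Q = n(E° − E)/0.0592 = 2·(+0.665 − (+0.529))/0.0592 = 4.595.
For Pt^2+(aq) + 2 I^-(aq) → Pt(s) + I2(s), the reaction quotient is Q = 1 / ([Pt^2+(aq)]·[I^-(aq)]^2).
Solving for the unknown gives log [I^-(aq)] = −0.729, so [I^-(aq)] ≈ 0.19 M.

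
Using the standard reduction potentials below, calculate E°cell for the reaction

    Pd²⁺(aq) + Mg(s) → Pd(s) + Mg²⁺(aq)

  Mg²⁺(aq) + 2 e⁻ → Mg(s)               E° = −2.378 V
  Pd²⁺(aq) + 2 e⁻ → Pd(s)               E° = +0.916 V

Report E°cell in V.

In the reaction as written, Pd²⁺(aq) is reduced (cathode) and Mg²⁺(aq) is produced by oxidation at the anode.
E°cell = E°(cathode) − E°(anode) = +0.916 − (−2.378) = +3.294 V.

+3.294 V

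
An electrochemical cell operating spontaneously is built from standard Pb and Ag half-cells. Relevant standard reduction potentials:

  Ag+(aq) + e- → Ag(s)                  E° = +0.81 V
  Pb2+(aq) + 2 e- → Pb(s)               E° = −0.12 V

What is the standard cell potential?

The Ag⁺/Ag couple has the higher E°, so Ag ion is reduced (cathode) and Pb is oxidized (anode).
E°cell = E°(cathode) − E°(anode) = +0.81 − (−0.12) = +0.93 V.

+0.93 V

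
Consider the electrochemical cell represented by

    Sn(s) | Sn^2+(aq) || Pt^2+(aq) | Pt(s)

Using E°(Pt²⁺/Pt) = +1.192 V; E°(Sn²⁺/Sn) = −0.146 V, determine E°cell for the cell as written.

+1.338 V

By convention the left-hand electrode in cell notation is the anode (oxidation) and the right-hand electrode is the cathode (reduction).
E°cell = E°(right) − E°(left) = +1.192 − (−0.146) = +1.338 V.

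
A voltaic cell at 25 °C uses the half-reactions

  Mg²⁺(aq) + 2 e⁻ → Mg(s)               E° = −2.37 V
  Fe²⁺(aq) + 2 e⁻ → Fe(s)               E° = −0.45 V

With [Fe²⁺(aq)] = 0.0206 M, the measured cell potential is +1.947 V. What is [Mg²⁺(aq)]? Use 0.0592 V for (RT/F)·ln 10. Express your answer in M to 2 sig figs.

0.0025 M

Fe²⁺/Fe is the cathode (higher E°); E°cell = −0.45 − (−2.37) = +1.92 V with n = 2.
Rearranging E = E° − (0.0592/n)·log Q gives log Q = 2(+1.92 − (+1.947))/0.0592 = −0.912.
Balancing electrons gives Fe²⁺(aq) + Mg(s) → Fe(s) + Mg²⁺(aq); thus Q = [Mg²⁺(aq)] / [Fe²⁺(aq)].
Isolating [Mg²⁺(aq)] in Q = 10^{−0.912} yields log [Mg²⁺(aq)] = −2.598, i.e. 0.0025 M.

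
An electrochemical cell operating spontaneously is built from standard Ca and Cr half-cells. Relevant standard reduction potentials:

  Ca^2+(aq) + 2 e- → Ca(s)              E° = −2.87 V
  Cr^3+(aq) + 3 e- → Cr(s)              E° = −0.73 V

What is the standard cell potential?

The Cr³⁺/Cr couple has the higher E°, so Cr ion is reduced (cathode) and Ca is oxidized (anode).
E°cell = E°(cathode) − E°(anode) = −0.73 − (−2.87) = +2.14 V.

+2.14 V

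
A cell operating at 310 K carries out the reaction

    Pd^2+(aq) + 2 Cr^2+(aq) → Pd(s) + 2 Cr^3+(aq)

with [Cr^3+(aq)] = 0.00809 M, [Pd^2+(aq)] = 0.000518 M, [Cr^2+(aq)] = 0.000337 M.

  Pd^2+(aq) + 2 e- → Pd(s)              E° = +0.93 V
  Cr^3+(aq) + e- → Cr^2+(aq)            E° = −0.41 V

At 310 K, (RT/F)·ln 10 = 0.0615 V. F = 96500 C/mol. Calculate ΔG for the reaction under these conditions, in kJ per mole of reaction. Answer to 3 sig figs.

E°cell = +0.93 − (−0.41) = +1.34 V; the balanced reaction transfers n = 2 electrons.
Here Q = [Cr^3+(aq)]^2 / ([Pd^2+(aq)]·[Cr^2+(aq)]^2) = 1.11×10^6 (log Q = 6.046), giving E = +1.34 − (0.0615/2)·(6.046) = +1.1541 V.
Finally ΔG = −nFE = −(2)(96500 C/mol)(+1.1541 V) = −223 kJ/mol.

−223 kJ/mol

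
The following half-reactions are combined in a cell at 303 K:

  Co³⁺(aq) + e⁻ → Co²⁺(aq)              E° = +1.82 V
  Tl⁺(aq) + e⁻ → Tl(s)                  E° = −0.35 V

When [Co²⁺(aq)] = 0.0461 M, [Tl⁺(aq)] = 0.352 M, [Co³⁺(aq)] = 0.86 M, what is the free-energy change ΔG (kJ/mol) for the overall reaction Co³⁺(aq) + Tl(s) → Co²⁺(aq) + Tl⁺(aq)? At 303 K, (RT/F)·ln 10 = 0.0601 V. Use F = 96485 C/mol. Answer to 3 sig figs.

With Co³⁺/Co²⁺ reduced at the cathode, E°cell = +1.82 − (−0.35) = +2.17 V and n = 1.
Q = ([Co²⁺(aq)]·[Tl⁺(aq)]) / [Co³⁺(aq)] = 0.0189, so log Q = −1.724 and E = +2.17 − (0.0601/1)(−1.724) = +2.2736 V.
ΔG = −nFE = −(1)(96485)(+2.2736) J/mol = −219 kJ/mol.

−219 kJ/mol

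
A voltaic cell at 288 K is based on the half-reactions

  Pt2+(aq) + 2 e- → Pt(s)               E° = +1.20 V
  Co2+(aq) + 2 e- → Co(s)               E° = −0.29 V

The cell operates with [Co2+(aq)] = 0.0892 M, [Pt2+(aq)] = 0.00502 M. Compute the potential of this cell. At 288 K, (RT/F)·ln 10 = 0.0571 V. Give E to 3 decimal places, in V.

+1.454 V

Pt²⁺/Pt is reduced (cathode, E° = +1.20 V) and Co²⁺/Co is oxidized (anode).
The standard potential is +1.20 − (−0.29) = +1.49 V and the balanced reaction transfers n = 2 electrons.
For the overall reaction Pt2+(aq) + Co(s) → Pt(s) + Co2+(aq), Q = [Co2+(aq)] / [Pt2+(aq)] = 17.8, giving log Q = 1.250.
E = E° − (0.0571/n)·log Q = +1.49 − (0.0571/2)(1.250) = +1.454 V.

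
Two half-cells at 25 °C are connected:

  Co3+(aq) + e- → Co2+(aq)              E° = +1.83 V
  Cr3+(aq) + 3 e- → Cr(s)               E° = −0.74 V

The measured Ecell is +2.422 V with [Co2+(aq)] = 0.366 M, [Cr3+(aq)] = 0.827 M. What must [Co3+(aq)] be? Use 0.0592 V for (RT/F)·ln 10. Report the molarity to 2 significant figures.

0.0011 M

The Co³⁺/Co²⁺ couple has the larger reduction potential, so it is the cathode: E°cell = +1.83 − (−0.74) = +2.57 V and n = 3.
From the Nernst equation, log Q = n(E° − E)/0.0592 = 3·(+2.57 − (+2.422))/0.0592 = 7.500.
For 3 Co3+(aq) + Cr(s) → 3 Co2+(aq) + Cr3+(aq), the reaction quotient is Q = ([Co2+(aq)]^3·[Cr3+(aq)]) / [Co3+(aq)]^3.
Substituting the known concentrations and solving, log [Co3+(aq)] = −2.964 and [Co3+(aq)] = 0.0011 M.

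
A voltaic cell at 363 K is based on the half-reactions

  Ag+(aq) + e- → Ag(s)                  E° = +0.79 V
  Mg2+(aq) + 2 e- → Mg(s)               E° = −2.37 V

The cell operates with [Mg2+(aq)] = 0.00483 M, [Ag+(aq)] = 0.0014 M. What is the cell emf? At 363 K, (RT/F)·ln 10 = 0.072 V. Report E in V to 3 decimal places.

The Ag⁺/Ag couple has the more positive E°, so it is the cathode; Mg²⁺/Mg is the anode.
E°cell = +0.79 − (−2.37) = +3.16 V, with n = 2 electrons transferred.
Balancing gives 2 Ag+(aq) + Mg(s) → 2 Ag(s) + Mg2+(aq); hence Q = [Mg2+(aq)] / [Ag+(aq)]^2 = 2.46×10^3 (log Q = 3.392).
By the Nernst equation, E = +3.16 − (0.072/2)·(3.392) = +3.038 V.

+3.038 V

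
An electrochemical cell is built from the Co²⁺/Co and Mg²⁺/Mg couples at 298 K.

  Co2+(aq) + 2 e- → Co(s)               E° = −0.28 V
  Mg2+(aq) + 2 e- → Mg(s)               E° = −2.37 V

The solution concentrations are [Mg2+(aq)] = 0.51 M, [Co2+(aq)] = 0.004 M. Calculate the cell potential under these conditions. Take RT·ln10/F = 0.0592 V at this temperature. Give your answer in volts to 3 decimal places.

+2.028 V

The Co²⁺/Co couple has the more positive E°, so it is the cathode; Mg²⁺/Mg is the anode.
E°cell = E°cat − E°an = −0.28 − (−2.37) = +2.09 V; n = 2.
Balancing gives Co2+(aq) + Mg(s) → Co(s) + Mg2+(aq); hence Q = [Mg2+(aq)] / [Co2+(aq)] = 128 (log Q = 2.106).
E = E° − (0.0592/n)·log Q = +2.09 − (0.0592/2)(2.106) = +2.028 V.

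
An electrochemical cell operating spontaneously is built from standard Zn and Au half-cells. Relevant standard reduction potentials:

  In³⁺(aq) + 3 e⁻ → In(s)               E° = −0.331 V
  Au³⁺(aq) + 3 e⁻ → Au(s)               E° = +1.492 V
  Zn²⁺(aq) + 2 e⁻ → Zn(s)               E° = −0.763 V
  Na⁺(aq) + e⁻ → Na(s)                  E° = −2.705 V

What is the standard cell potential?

+2.255 V

The Au³⁺/Au couple has the higher E°, so Au ion is reduced (cathode) and Zn is oxidized (anode).
E°cell = E°(cathode) − E°(anode) = +1.492 − (−0.763) = +2.255 V.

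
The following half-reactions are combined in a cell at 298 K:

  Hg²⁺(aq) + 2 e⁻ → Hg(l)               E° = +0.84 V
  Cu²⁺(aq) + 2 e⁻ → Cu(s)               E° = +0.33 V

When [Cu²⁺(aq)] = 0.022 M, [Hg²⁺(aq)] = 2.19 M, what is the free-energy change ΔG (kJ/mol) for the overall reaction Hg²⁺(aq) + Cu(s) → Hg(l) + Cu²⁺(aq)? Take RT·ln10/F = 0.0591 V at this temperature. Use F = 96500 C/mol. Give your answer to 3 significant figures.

−110 kJ/mol

E°cell = +0.84 − (+0.33) = +0.51 V; the balanced reaction transfers n = 2 electrons.
Q = [Cu²⁺(aq)] / [Hg²⁺(aq)] = 0.01, so log Q = −1.998 and E = +0.51 − (0.0591/2)(−1.998) = +0.5690 V.
ΔG = −nFE = −(2)(96500)(+0.5690) J/mol = −110 kJ/mol.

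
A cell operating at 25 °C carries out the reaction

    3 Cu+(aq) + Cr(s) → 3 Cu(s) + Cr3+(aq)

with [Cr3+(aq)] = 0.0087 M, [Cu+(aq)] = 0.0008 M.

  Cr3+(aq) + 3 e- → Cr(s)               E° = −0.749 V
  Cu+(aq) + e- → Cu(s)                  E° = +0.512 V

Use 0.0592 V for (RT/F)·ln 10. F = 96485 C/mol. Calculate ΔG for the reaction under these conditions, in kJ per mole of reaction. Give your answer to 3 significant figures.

The standard cell potential is +0.512 − (−0.749) = +1.261 V, with n = 3 electrons in the balanced equation.
Here Q = [Cr3+(aq)] / [Cu+(aq)]^3 = 1.7×10^7 (log Q = 7.230), giving E = +1.261 − (0.0592/3)·(7.230) = +1.1183 V.
Then ΔG = −nFE = −3 × 96485 × +1.1183 J/mol = −324 kJ/mol.

−324 kJ/mol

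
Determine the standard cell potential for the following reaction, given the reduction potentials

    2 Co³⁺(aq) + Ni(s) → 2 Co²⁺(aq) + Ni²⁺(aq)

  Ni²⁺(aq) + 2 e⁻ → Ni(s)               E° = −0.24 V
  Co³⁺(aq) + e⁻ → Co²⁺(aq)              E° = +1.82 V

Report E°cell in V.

+2.06 V

Co³⁺(aq) gains electrons, so the Co³⁺/Co²⁺ couple is the cathode; the Ni²⁺/Ni couple is the anode.
E°cell = E°(cathode) − E°(anode) = +1.82 − (−0.24) = +2.06 V.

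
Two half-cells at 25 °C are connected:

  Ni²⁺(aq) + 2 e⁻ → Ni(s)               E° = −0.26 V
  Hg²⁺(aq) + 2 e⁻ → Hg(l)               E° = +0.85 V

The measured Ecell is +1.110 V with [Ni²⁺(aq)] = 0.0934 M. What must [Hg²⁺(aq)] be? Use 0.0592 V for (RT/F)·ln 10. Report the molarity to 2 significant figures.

Hg²⁺/Hg is the cathode (higher E°); E°cell = +0.85 − (−0.26) = +1.11 V with n = 2.
Rearranging E = E° − (0.0592/n)·log Q gives log Q = 2(+1.11 − (+1.110))/0.0592 = 0.000.
The balanced reaction is Hg²⁺(aq) + Ni(s) → Hg(l) + Ni²⁺(aq), so Q = [Ni²⁺(aq)] / [Hg²⁺(aq)].
Solving for the unknown gives log [Hg²⁺(aq)] = −1.030, so [Hg²⁺(aq)] ≈ 0.093 M.

0.093 M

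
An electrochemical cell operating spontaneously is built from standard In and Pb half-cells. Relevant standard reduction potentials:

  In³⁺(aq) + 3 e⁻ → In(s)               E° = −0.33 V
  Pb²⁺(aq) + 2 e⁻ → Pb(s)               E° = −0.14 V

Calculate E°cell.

+0.19 V

The Pb²⁺/Pb couple has the higher E°, so Pb ion is reduced (cathode) and In is oxidized (anode).
E°cell = E°(cathode) − E°(anode) = −0.14 − (−0.33) = +0.19 V.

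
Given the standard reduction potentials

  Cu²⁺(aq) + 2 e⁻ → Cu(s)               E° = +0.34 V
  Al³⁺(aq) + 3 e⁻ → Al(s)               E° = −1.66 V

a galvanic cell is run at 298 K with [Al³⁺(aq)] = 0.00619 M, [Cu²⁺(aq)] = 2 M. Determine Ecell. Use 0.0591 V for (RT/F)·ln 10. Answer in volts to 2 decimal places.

+2.05 V

Cu²⁺/Cu is reduced (cathode, E° = +0.34 V) and Al³⁺/Al is oxidized (anode).
E°cell = +0.34 − (−1.66) = +2.00 V, with n = 6 electrons transferred.
For the overall reaction 3 Cu²⁺(aq) + 2 Al(s) → 3 Cu(s) + 2 Al³⁺(aq), Q = [Al³⁺(aq)]^2 / [Cu²⁺(aq)]^3 = 4.79×10^−6, giving log Q = −5.320.
Applying E = E° − (RT ln10/nF)·log Q gives +2.00 − (0.0591/6)(−5.320) = +2.05 V.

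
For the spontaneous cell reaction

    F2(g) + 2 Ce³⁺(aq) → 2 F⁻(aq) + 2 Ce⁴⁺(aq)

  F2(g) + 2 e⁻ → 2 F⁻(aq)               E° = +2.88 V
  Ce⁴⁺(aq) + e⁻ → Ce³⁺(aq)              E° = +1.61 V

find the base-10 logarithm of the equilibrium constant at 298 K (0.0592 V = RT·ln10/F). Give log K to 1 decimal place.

The F₂/F⁻ couple is reduced (cathode); E°cell = +2.88 − (+1.61) = +1.27 V with n = 2.
At equilibrium E = 0, so log K = nE°cell / 0.0592 = (2)(+1.27) / 0.0592 = 42.9.

log K = 42.9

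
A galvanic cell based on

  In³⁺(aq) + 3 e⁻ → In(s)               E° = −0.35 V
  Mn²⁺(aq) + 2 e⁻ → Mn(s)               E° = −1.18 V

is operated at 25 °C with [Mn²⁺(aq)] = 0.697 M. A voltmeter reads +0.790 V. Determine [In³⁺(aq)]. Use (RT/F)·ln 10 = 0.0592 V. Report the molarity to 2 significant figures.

0.0055 M

With In³⁺/In at the cathode and Mn²⁺/Mn at the anode, E°cell = −0.35 − (−1.18) = +0.83 V (n = 6).
Since E = E° − (0.0592/n)·log Q, log Q = n(E° − E)/0.0592 = 4.054.
For 2 In³⁺(aq) + 3 Mn(s) → 2 In(s) + 3 Mn²⁺(aq), the reaction quotient is Q = [Mn²⁺(aq)]^3 / [In³⁺(aq)]^2.
Solving for the unknown gives log [In³⁺(aq)] = −2.262, so [In³⁺(aq)] ≈ 0.0055 M.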